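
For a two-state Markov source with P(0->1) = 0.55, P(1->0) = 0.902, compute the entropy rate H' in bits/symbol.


Stationary distribution: pi_0 = p10/(p01+p10) = 0.6212, pi_1 = 0.3788. Entropy rate H' = pi_0*H(p01) + pi_1*H(p10) = 0.6212*0.9928 + 0.3788*0.4626 = 0.792

0.792 bits/symbol


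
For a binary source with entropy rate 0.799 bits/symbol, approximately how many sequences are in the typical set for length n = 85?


log2|A_typical| = nH = 85 * 0.799 = 67.915, so |A_typical| ~ 2^67.915 = 2.783e+20

2.783e+20


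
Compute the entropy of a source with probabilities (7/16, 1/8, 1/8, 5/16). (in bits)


H = -sum(p_i * log2(p_i)). Terms: -(7/16)*log2(7/16) = 0.521782; -(1/8)*log2(1/8) = 0.375000; -(1/8)*log2(1/8) = 0.375000; -(5/16)*log2(5/16) = 0.524397. H = 0.521782 + 0.375000 + 0.375000 + 0.524397 = 1.7962

1.7962 bits


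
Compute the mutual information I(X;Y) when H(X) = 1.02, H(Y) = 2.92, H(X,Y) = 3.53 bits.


I(X;Y) = H(X) + H(Y) - H(X,Y) = 1.02 + 2.92 - 3.53 = 0.41

0.41 bits


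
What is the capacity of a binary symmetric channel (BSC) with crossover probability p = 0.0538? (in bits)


H(p) = -p*log2(p) - (1-p)*log2(1-p) = -0.0538*log2(0.0538) - 0.9462*log2(0.9462) = 0.226834 + 0.075491 = 0.3023. C = 1 - H(p) = 1 - 0.3023 = 0.6977

0.6977 bits


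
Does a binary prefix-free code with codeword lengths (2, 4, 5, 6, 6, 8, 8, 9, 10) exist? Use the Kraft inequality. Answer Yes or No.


Kraft sum = sum(2^(-l_i)) = 0.3857, need <= 1. Result: satisfied (a binary prefix-free code with these lengths exists)

Yes


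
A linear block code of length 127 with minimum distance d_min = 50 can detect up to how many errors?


Detection capability = d_min - 1 = 50 - 1 = 49

49 errors


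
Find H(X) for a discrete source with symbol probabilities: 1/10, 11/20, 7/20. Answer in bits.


H = -sum(p_i * log2(p_i)). Terms: -(1/10)*log2(1/10) = 0.332193; -(11/20)*log2(11/20) = 0.474373; -(7/20)*log2(7/20) = 0.530101. H = 0.332193 + 0.474373 + 0.530101 = 1.3367

1.3367 bits


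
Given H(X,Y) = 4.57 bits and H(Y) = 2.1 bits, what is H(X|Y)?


H(X|Y) = H(X,Y) - H(Y) = 4.57 - 2.1 = 2.47

2.47 bits


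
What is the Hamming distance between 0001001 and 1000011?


Count differing positions: ^ . . ^ . ^ . = 3 differences

3


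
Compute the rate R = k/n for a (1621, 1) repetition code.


Rate = k/n = 1/1621

1/1621


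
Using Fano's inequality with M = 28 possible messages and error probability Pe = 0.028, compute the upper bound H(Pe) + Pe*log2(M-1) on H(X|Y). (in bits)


H(Pe) = -Pe*log2(Pe) - (1-Pe)*log2(1-Pe) = -0.028*log2(0.028) - 0.972*log2(0.972) = 0.144436 + 0.039825 = 0.1843. Pe*log2(M-1) = 0.028*log2(27) = 0.133137. Bound = H(Pe) + Pe*log2(M-1) = 0.144436 + 0.039825 + 0.133137 = 0.3174

0.3174 bits


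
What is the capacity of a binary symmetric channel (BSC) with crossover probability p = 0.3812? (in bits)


H(p) = -p*log2(p) - (1-p)*log2(1-p) = -0.3812*log2(0.3812) - 0.6188*log2(0.6188) = 0.530394 + 0.428491 = 0.9589. C = 1 - H(p) = 1 - 0.9589 = 0.0411

0.0411 bits


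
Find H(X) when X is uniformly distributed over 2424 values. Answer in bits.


H = log2(n) = log2(2424) = 11.2432

11.2432 bits


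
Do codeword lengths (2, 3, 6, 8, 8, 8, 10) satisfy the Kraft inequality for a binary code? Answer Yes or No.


Kraft sum = sum(2^(-l_i)) = 0.4033, need <= 1. Result: satisfied (a binary prefix-free code with these lengths exists)

Yes


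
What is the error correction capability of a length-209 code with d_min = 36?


Correction capability = floor((d-1)/2) = floor((36-1)/2) = 17

17 errors


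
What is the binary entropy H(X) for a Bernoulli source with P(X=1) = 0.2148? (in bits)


H = -p*log2(p) - (1-p)*log2(1-p). -0.2148*log2(0.2148) = 0.476627; -0.7852*log2(0.7852) = 0.273931. H = 0.476627 + 0.273931 = 0.7506

0.7506 bits


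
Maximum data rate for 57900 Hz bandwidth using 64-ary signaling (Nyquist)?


Rate = 2 * B * log2(M) = 2 * 57900 * 6.0 = 694800.0

694800.0 bps


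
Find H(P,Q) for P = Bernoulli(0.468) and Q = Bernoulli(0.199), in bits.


H(P,Q) = -p*log2(q) - (1-p)*log2(1-q). -0.468*log2(0.199) = 1.090047; -0.532*log2(0.801) = 0.170307. H(P,Q) = 1.090047 + 0.170307 = 1.2604

1.2604 bits


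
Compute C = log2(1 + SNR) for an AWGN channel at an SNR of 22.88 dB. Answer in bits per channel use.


SNR_linear = 10^(22.88/10) = 194.0886; C = log2(1 + SNR_linear) = log2(1 + 194.0886) = 7.608

7.608 bits/channel use


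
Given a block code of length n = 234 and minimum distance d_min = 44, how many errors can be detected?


Detection capability = d_min - 1 = 44 - 1 = 43

43 errors


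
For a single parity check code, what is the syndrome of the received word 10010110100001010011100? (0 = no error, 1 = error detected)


Syndrome = XOR of all bits = 1 XOR 0 XOR 0 XOR 1 XOR 0 XOR 1 XOR 1 XOR 0 XOR 1 XOR 0 XOR 0 XOR 0 XOR 0 XOR 1 XOR 0 XOR 1 XOR 0 XOR 0 XOR 1 XOR 1 XOR 1 XOR 0 XOR 0 = 0

0


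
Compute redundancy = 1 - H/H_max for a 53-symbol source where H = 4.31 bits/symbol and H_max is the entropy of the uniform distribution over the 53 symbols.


H_max = log2(K) = log2(53) = 5.7279 bits/symbol. Redundancy = 1 - H/H_max = 1 - 4.31/5.7279 = 1 - 0.7525 = 0.2475

0.2475


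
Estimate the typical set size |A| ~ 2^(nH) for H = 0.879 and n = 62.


log2|A_typical| = nH = 62 * 0.879 = 54.498, so |A_typical| ~ 2^54.498 = 2.544e+16

2.544e+16


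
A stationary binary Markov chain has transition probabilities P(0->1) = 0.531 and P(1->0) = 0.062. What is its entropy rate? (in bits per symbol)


Stationary distribution: pi_0 = p10/(p01+p10) = 0.1046, pi_1 = 0.8954. Entropy rate H' = pi_0*H(p01) + pi_1*H(p10) = 0.1046*0.9972 + 0.8954*0.3353 = 0.4045

0.4045 bits/symbol


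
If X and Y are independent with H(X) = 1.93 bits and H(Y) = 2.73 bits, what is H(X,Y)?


For independent variables, H(X,Y) = H(X) + H(Y) = 1.93 + 2.73 = 4.66

4.66 bits


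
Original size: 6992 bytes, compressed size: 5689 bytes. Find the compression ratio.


Ratio = original / compressed = 6992 / 5689 = 1.229

1.229


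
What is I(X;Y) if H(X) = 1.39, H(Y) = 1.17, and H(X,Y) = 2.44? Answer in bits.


I(X;Y) = H(X) + H(Y) - H(X,Y) = 1.39 + 1.17 - 2.44 = 0.12

0.12 bits


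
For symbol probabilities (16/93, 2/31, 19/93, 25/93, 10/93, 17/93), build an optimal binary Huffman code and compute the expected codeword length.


Huffman construction (repeatedly merge the two least-probable nodes; each merge adds 1 bit to every symbol beneath it): 2/31 + 10/93 = 16/93; 16/93 + 16/93 = 32/93; 17/93 + 19/93 = 12/31; 25/93 + 32/93 = 19/31; 12/31 + 19/31 = 1. Resulting codeword lengths (in the order the probabilities were given): (3, 4, 2, 2, 4, 2). L_avg = sum(p_i * l_i) = 16/93*3 + 2/31*4 + 19/93*2 + 25/93*2 + 10/93*4 + 17/93*2 = 78/31 = 2.5161

2.5161 bits


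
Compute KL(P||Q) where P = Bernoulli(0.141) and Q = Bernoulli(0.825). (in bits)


KL = p*log2(p/q) + (1-p)*log2((1-p)/(1-q)) = 0.141*log2(0.141/0.825) + 0.859*log2(0.859/0.175) = 1.6123

1.6123 bits


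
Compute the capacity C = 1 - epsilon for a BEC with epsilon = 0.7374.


C = 1 - epsilon = 1 - 0.7374 = 0.2626

0.2626 bits


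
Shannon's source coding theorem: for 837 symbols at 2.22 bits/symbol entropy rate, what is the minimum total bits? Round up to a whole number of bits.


Minimum bits >= n * H = 837 * 2.22 = 1858.14, rounded up to a whole number of bits = 1859

1859 bits


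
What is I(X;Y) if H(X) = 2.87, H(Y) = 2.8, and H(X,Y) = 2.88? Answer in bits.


I(X;Y) = H(X) + H(Y) - H(X,Y) = 2.87 + 2.8 - 2.88 = 2.79

2.79 bits


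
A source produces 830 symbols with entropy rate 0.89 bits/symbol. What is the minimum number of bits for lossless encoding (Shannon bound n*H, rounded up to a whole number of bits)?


Minimum bits >= n * H = 830 * 0.89 = 738.7, rounded up to a whole number of bits = 739

739 bits


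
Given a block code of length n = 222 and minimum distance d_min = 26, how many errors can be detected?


Detection capability = d_min - 1 = 26 - 1 = 25

25 errors


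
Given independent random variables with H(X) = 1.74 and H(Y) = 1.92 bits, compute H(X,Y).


For independent variables, H(X,Y) = H(X) + H(Y) = 1.74 + 1.92 = 3.66

3.66 bits


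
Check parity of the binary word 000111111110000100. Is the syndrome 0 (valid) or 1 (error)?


Syndrome = XOR of all bits = 0 XOR 0 XOR 0 XOR 1 XOR 1 XOR 1 XOR 1 XOR 1 XOR 1 XOR 1 XOR 1 XOR 0 XOR 0 XOR 0 XOR 0 XOR 1 XOR 0 XOR 0 = 1

1


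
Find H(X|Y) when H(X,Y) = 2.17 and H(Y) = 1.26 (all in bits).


H(X|Y) = H(X,Y) - H(Y) = 2.17 - 1.26 = 0.91

0.91 bits


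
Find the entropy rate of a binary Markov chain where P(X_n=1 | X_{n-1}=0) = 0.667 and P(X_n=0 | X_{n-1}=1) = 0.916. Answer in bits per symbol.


Stationary distribution: pi_0 = p10/(p01+p10) = 0.5786, pi_1 = 0.4214. Entropy rate H' = pi_0*H(p01) + pi_1*H(p10) = 0.5786*0.918 + 0.4214*0.4161 = 0.7065

0.7065 bits/symbol


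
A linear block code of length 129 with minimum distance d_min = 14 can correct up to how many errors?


Correction capability = floor((d-1)/2) = floor((14-1)/2) = 6

6 errors


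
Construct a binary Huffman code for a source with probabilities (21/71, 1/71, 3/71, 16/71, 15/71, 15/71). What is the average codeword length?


Huffman construction (repeatedly merge the two least-probable nodes; each merge adds 1 bit to every symbol beneath it): 1/71 + 3/71 = 4/71; 4/71 + 15/71 = 19/71; 15/71 + 16/71 = 31/71; 19/71 + 21/71 = 40/71; 31/71 + 40/71 = 1. Resulting codeword lengths (in the order the probabilities were given): (2, 4, 4, 2, 3, 2). L_avg = sum(p_i * l_i) = 21/71*2 + 1/71*4 + 3/71*4 + 16/71*2 + 15/71*3 + 15/71*2 = 165/71 = 2.3239

2.3239 bits


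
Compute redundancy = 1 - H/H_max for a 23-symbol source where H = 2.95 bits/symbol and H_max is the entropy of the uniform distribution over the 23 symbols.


H_max = log2(K) = log2(23) = 4.5236 bits/symbol. Redundancy = 1 - H/H_max = 1 - 2.95/4.5236 = 1 - 0.6521 = 0.3479

0.3479


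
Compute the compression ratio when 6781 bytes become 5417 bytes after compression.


Ratio = original / compressed = 6781 / 5417 = 1.2518

1.2518


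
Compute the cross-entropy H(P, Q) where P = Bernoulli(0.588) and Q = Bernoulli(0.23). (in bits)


H(P,Q) = -p*log2(q) - (1-p)*log2(1-q). -0.588*log2(0.23) = 1.246733; -0.412*log2(0.77) = 0.155353. H(P,Q) = 1.246733 + 0.155353 = 1.4021

1.4021 bits


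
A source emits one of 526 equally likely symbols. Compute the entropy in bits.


H = log2(n) = log2(526) = 9.0389

9.0389 bits


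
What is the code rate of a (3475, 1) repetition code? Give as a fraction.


Rate = k/n = 1/3475

1/3475


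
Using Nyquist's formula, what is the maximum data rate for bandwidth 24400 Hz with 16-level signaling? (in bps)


Rate = 2 * B * log2(M) = 2 * 24400 * 4.0 = 195200.0

195200.0 bps


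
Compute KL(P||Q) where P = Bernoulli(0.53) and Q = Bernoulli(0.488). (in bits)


KL = p*log2(p/q) + (1-p)*log2((1-p)/(1-q)) = 0.53*log2(0.53/0.488) + 0.47*log2(0.47/0.512) = 0.0051

0.0051 bits


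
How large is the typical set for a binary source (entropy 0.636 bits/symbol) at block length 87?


log2|A_typical| = nH = 87 * 0.636 = 55.332, so |A_typical| ~ 2^55.332 = 4.535e+16

4.535e+16


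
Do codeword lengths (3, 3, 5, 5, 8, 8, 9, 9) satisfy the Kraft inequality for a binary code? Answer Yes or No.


Kraft sum = sum(2^(-l_i)) = 0.3242, need <= 1. Result: satisfied (a binary prefix-free code with these lengths exists)

Yes


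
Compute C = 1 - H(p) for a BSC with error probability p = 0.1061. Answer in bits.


H(p) = -p*log2(p) - (1-p)*log2(1-p) = -0.1061*log2(0.1061) - 0.8939*log2(0.8939) = 0.343393 + 0.144646 = 0.488. C = 1 - H(p) = 1 - 0.488 = 0.512

0.512 bits


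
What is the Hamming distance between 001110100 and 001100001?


Count differing positions: . . . . ^ . ^ . ^ = 3 differences

3


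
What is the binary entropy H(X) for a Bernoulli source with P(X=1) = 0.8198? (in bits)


H = -p*log2(p) - (1-p)*log2(1-p). -0.8198*log2(0.8198) = 0.235001; -0.1802*log2(0.1802) = 0.445514. H = 0.235001 + 0.445514 = 0.6805

0.6805 bits


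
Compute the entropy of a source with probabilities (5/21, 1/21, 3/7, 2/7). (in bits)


H = -sum(p_i * log2(p_i)). Terms: -(5/21)*log2(5/21) = 0.492950; -(1/21)*log2(1/21) = 0.209158; -(3/7)*log2(3/7) = 0.523882; -(2/7)*log2(2/7) = 0.516387. H = 0.492950 + 0.209158 + 0.523882 + 0.516387 = 1.7424

1.7424 bits


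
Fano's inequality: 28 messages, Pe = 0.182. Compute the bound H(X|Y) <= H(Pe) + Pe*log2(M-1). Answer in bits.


H(Pe) = -Pe*log2(Pe) - (1-Pe)*log2(1-Pe) = -0.182*log2(0.182) - 0.818*log2(0.818) = 0.447354 + 0.237079 = 0.6844. Pe*log2(M-1) = 0.182*log2(27) = 0.865390. Bound = H(Pe) + Pe*log2(M-1) = 0.447354 + 0.237079 + 0.865390 = 1.5498

1.5498 bits


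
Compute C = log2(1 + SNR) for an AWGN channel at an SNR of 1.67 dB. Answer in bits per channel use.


SNR_linear = 10^(1.67/10) = 1.4689; C = log2(1 + SNR_linear) = log2(1 + 1.4689) = 1.3039

1.3039 bits/channel use


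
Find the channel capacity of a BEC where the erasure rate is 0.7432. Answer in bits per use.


C = 1 - epsilon = 1 - 0.7432 = 0.2568

0.2568 bits


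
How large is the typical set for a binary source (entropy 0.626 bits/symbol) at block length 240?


log2|A_typical| = nH = 240 * 0.626 = 150.24, so |A_typical| ~ 2^150.24 = 1.686e+45

1.686e+45


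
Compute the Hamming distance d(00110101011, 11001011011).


Count differing positions: ^ ^ ^ ^ ^ ^ ^ . . . . = 7 differences

7


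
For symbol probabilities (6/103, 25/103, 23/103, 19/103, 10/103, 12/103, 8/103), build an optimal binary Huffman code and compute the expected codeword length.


Huffman construction (repeatedly merge the two least-probable nodes; each merge adds 1 bit to every symbol beneath it): 6/103 + 8/103 = 14/103; 10/103 + 12/103 = 22/103; 14/103 + 19/103 = 33/103; 22/103 + 23/103 = 45/103; 25/103 + 33/103 = 58/103; 45/103 + 58/103 = 1. Resulting codeword lengths (in the order the probabilities were given): (4, 2, 2, 3, 3, 3, 4). L_avg = sum(p_i * l_i) = 6/103*4 + 25/103*2 + 23/103*2 + 19/103*3 + 10/103*3 + 12/103*3 + 8/103*4 = 275/103 = 2.6699

2.6699 bits


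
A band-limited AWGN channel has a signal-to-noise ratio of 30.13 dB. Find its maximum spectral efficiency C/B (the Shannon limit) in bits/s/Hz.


SNR_linear = 10^(30.13/10) = 1030.3861; C/B = log2(1 + SNR_linear) = log2(1 + 1030.3861) = 10.0104

10.0104 bits/s/Hz


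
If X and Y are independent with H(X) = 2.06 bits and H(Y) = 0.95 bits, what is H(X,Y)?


For independent variables, H(X,Y) = H(X) + H(Y) = 2.06 + 0.95 = 3.01

3.01 bits


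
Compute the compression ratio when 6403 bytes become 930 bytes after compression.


Ratio = original / compressed = 6403 / 930 = 6.8849

6.8849


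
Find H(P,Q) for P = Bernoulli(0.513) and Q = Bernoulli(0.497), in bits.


H(P,Q) = -p*log2(q) - (1-p)*log2(1-q). -0.513*log2(0.497) = 0.517454; -0.487*log2(0.503) = 0.482797. H(P,Q) = 0.517454 + 0.482797 = 1.0003

1.0003 bits


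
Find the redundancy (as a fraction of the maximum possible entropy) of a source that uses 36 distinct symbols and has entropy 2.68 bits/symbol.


H_max = log2(K) = log2(36) = 5.1699 bits/symbol. Redundancy = 1 - H/H_max = 1 - 2.68/5.1699 = 1 - 0.5184 = 0.4816

0.4816


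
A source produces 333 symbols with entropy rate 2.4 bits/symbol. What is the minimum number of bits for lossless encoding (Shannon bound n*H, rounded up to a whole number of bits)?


Minimum bits >= n * H = 333 * 2.4 = 799.2, rounded up to a whole number of bits = 800

800 bits


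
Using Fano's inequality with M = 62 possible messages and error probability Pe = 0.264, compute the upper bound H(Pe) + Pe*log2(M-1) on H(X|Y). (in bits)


H(Pe) = -Pe*log2(Pe) - (1-Pe)*log2(1-Pe) = -0.264*log2(0.264) - 0.736*log2(0.736) = 0.507247 + 0.325476 = 0.8327. Pe*log2(M-1) = 0.264*log2(61) = 1.565715. Bound = H(Pe) + Pe*log2(M-1) = 0.507247 + 0.325476 + 1.565715 = 2.3984

2.3984 bits


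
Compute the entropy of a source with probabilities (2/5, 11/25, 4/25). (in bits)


H = -sum(p_i * log2(p_i)). Terms: -(2/5)*log2(2/5) = 0.528771; -(11/25)*log2(11/25) = 0.521147; -(4/25)*log2(4/25) = 0.423017. H = 0.528771 + 0.521147 + 0.423017 = 1.4729

1.4729 bits


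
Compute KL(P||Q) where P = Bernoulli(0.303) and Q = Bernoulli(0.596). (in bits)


KL = p*log2(p/q) + (1-p)*log2((1-p)/(1-q)) = 0.303*log2(0.303/0.596) + 0.697*log2(0.697/0.404) = 0.2527

0.2527 bits


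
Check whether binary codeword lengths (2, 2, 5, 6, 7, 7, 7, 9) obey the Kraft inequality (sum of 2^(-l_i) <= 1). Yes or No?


Kraft sum = sum(2^(-l_i)) = 0.5723, need <= 1. Result: satisfied (a binary prefix-free code with these lengths exists)

Yes


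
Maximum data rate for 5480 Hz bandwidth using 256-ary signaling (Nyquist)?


Rate = 2 * B * log2(M) = 2 * 5480 * 8.0 = 87680.0

87680.0 bps


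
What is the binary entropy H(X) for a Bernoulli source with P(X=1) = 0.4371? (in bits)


H = -p*log2(p) - (1-p)*log2(1-p). -0.4371*log2(0.4371) = 0.521882; -0.5629*log2(0.5629) = 0.466672. H = 0.521882 + 0.466672 = 0.9886

0.9886 bits


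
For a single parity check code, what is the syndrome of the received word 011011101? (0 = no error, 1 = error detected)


Syndrome = XOR of all bits = 0 XOR 1 XOR 1 XOR 0 XOR 1 XOR 1 XOR 1 XOR 0 XOR 1 = 0

0


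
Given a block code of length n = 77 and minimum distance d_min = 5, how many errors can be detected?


Detection capability = d_min - 1 = 5 - 1 = 4

4 errors


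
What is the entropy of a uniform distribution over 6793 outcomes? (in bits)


H = log2(n) = log2(6793) = 12.7298

12.7298 bits


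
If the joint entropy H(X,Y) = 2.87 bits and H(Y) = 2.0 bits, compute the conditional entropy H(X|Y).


H(X|Y) = H(X,Y) - H(Y) = 2.87 - 2.0 = 0.87

0.87 bits


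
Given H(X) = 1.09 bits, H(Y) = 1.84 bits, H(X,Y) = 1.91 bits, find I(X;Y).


I(X;Y) = H(X) + H(Y) - H(X,Y) = 1.09 + 1.84 - 1.91 = 1.02

1.02 bits


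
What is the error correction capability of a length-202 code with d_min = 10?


Correction capability = floor((d-1)/2) = floor((10-1)/2) = 4

4 errors


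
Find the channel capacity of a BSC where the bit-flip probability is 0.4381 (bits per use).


H(p) = -p*log2(p) - (1-p)*log2(1-p) = -0.4381*log2(0.4381) - 0.5619*log2(0.5619) = 0.521632 + 0.467284 = 0.9889. C = 1 - H(p) = 1 - 0.9889 = 0.0111

0.0111 bits


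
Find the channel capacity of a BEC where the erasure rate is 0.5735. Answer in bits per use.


C = 1 - epsilon = 1 - 0.5735 = 0.4265

0.4265 bits


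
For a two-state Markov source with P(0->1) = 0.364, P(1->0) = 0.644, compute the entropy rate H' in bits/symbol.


Stationary distribution: pi_0 = p10/(p01+p10) = 0.6389, pi_1 = 0.3611. Entropy rate H' = pi_0*H(p01) + pi_1*H(p10) = 0.6389*0.946 + 0.3611*0.9393 = 0.9436

0.9436 bits/symbol


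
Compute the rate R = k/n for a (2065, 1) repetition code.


Rate = k/n = 1/2065

1/2065


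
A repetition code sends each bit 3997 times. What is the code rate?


Rate = k/n = 1/3997

1/3997


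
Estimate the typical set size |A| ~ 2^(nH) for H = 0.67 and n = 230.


log2|A_typical| = nH = 230 * 0.67 = 154.1, so |A_typical| ~ 2^154.1 = 2.447e+46

2.447e+46


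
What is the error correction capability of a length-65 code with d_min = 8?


Correction capability = floor((d-1)/2) = floor((8-1)/2) = 3

3 errors


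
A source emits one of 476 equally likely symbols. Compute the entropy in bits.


H = log2(n) = log2(476) = 8.8948

8.8948 bits


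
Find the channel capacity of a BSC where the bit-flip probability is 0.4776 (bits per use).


H(p) = -p*log2(p) - (1-p)*log2(1-p) = -0.4776*log2(0.4776) - 0.5224*log2(0.5224) = 0.509181 + 0.489370 = 0.9986. C = 1 - H(p) = 1 - 0.9986 = 0.0014

0.0014 bits


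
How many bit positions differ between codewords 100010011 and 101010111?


Count differing positions: . . ^ . . . ^ . . = 2 differences

2


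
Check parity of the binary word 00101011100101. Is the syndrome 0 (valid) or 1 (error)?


Syndrome = XOR of all bits = 0 XOR 0 XOR 1 XOR 0 XOR 1 XOR 0 XOR 1 XOR 1 XOR 1 XOR 0 XOR 0 XOR 1 XOR 0 XOR 1 = 1

1


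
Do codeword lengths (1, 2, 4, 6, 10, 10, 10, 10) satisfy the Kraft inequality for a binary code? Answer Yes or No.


Kraft sum = sum(2^(-l_i)) = 0.832, need <= 1. Result: satisfied (a binary prefix-free code with these lengths exists)

Yes


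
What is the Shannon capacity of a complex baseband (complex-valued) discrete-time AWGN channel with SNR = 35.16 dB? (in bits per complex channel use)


SNR_linear = 10^(35.16/10) = 3280.9529; C = log2(1 + SNR_linear) = log2(1 + 3280.9529) = 11.6803

11.6803 bits/channel use


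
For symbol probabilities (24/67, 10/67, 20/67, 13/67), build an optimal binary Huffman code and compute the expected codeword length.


Huffman construction (repeatedly merge the two least-probable nodes; each merge adds 1 bit to every symbol beneath it): 10/67 + 13/67 = 23/67; 20/67 + 23/67 = 43/67; 24/67 + 43/67 = 1. Resulting codeword lengths (in the order the probabilities were given): (1, 3, 2, 3). L_avg = sum(p_i * l_i) = 24/67*1 + 10/67*3 + 20/67*2 + 13/67*3 = 133/67 = 1.9851

1.9851 bits


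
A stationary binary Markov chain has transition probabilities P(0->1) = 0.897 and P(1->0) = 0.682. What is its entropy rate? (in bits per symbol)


Stationary distribution: pi_0 = p10/(p01+p10) = 0.4319, pi_1 = 0.5681. Entropy rate H' = pi_0*H(p01) + pi_1*H(p10) = 0.4319*0.4784 + 0.5681*0.9022 = 0.7192

0.7192 bits/symbol


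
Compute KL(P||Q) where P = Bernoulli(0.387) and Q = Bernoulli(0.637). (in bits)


KL = p*log2(p/q) + (1-p)*log2((1-p)/(1-q)) = 0.387*log2(0.387/0.637) + 0.613*log2(0.613/0.363) = 0.1851

0.1851 bits


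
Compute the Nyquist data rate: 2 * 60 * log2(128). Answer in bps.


Rate = 2 * B * log2(M) = 2 * 60 * 7.0 = 840.0

840.0 bps


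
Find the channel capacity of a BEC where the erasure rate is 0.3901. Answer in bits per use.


C = 1 - epsilon = 1 - 0.3901 = 0.6099

0.6099 bits


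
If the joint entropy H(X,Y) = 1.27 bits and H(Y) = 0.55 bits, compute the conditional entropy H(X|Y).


H(X|Y) = H(X,Y) - H(Y) = 1.27 - 0.55 = 0.72

0.72 bits


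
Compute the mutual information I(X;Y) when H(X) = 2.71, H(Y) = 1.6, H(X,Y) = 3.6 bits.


I(X;Y) = H(X) + H(Y) - H(X,Y) = 2.71 + 1.6 - 3.6 = 0.71

0.71 bits


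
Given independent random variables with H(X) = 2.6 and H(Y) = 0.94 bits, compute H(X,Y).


For independent variables, H(X,Y) = H(X) + H(Y) = 2.6 + 0.94 = 3.54

3.54 bits


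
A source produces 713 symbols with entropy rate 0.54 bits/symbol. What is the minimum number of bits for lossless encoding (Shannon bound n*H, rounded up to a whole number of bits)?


Minimum bits >= n * H = 713 * 0.54 = 385.02, rounded up to a whole number of bits = 386

386 bits


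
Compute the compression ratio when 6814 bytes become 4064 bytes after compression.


Ratio = original / compressed = 6814 / 4064 = 1.6767

1.6767


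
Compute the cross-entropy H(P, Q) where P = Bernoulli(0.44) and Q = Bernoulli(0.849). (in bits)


H(P,Q) = -p*log2(q) - (1-p)*log2(1-q). -0.44*log2(0.849) = 0.103912; -0.56*log2(0.151) = 1.527333. H(P,Q) = 0.103912 + 1.527333 = 1.6312

1.6312 bits


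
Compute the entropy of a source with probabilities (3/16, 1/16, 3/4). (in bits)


H = -sum(p_i * log2(p_i)). Terms: -(3/16)*log2(3/16) = 0.452820; -(1/16)*log2(1/16) = 0.250000; -(3/4)*log2(3/4) = 0.311278. H = 0.452820 + 0.250000 + 0.311278 = 1.0141

1.0141 bits


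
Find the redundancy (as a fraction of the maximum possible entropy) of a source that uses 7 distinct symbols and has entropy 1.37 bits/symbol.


H_max = log2(K) = log2(7) = 2.8074 bits/symbol. Redundancy = 1 - H/H_max = 1 - 1.37/2.8074 = 1 - 0.488 = 0.512

0.512


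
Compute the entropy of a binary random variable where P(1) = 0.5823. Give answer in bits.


H = -p*log2(p) - (1-p)*log2(1-p). -0.5823*log2(0.5823) = 0.454290; -0.4177*log2(0.4177) = 0.526077. H = 0.454290 + 0.526077 = 0.9804

0.9804 bits


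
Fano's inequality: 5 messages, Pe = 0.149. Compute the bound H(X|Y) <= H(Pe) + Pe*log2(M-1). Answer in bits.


H(Pe) = -Pe*log2(Pe) - (1-Pe)*log2(1-Pe) = -0.149*log2(0.149) - 0.851*log2(0.851) = 0.409246 + 0.198086 = 0.6073. Pe*log2(M-1) = 0.149*log2(4) = 0.298000. Bound = H(Pe) + Pe*log2(M-1) = 0.409246 + 0.198086 + 0.298000 = 0.9053

0.9053 bits


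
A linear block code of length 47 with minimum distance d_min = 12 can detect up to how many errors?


Detection capability = d_min - 1 = 12 - 1 = 11

11 errors


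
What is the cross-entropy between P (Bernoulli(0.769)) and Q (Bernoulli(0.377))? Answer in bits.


H(P,Q) = -p*log2(q) - (1-p)*log2(1-q). -0.769*log2(0.377) = 1.082263; -0.231*log2(0.623) = 0.157703. H(P,Q) = 1.082263 + 0.157703 = 1.24

1.24 bits


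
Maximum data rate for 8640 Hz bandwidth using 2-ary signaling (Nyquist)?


Rate = 2 * B * log2(M) = 2 * 8640 * 1.0 = 17280.0

17280.0 bps


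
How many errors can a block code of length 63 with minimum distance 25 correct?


Correction capability = floor((d-1)/2) = floor((25-1)/2) = 12

12 errors


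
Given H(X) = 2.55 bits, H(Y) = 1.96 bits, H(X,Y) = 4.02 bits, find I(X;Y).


I(X;Y) = H(X) + H(Y) - H(X,Y) = 2.55 + 1.96 - 4.02 = 0.49

0.49 bits


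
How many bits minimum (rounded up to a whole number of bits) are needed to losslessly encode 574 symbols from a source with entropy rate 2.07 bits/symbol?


Minimum bits >= n * H = 574 * 2.07 = 1188.18, rounded up to a whole number of bits = 1189

1189 bits


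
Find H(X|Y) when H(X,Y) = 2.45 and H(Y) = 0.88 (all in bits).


H(X|Y) = H(X,Y) - H(Y) = 2.45 - 0.88 = 1.57

1.57 bits


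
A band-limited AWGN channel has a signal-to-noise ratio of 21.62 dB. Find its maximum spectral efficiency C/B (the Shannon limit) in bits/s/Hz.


SNR_linear = 10^(21.62/10) = 145.2112; C/B = log2(1 + SNR_linear) = log2(1 + 145.2112) = 7.1919

7.1919 bits/s/Hz


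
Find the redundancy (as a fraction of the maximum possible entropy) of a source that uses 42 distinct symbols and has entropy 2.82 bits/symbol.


H_max = log2(K) = log2(42) = 5.3923 bits/symbol. Redundancy = 1 - H/H_max = 1 - 2.82/5.3923 = 1 - 0.523 = 0.477

0.477


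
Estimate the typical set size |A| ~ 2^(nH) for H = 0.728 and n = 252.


log2|A_typical| = nH = 252 * 0.728 = 183.456, so |A_typical| ~ 2^183.456 = 1.682e+55

1.682e+55


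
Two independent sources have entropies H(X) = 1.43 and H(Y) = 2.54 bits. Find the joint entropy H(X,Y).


For independent variables, H(X,Y) = H(X) + H(Y) = 1.43 + 2.54 = 3.97

3.97 bits


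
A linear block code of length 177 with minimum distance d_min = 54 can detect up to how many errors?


Detection capability = d_min - 1 = 54 - 1 = 53

53 errors


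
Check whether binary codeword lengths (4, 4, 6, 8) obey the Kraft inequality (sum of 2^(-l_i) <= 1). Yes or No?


Kraft sum = sum(2^(-l_i)) = 0.1445, need <= 1. Result: satisfied (a binary prefix-free code with these lengths exists)

Yes


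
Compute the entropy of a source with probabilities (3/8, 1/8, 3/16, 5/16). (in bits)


H = -sum(p_i * log2(p_i)). Terms: -(3/8)*log2(3/8) = 0.530639; -(1/8)*log2(1/8) = 0.375000; -(3/16)*log2(3/16) = 0.452820; -(5/16)*log2(5/16) = 0.524397. H = 0.530639 + 0.375000 + 0.452820 + 0.524397 = 1.8829

1.8829 bits


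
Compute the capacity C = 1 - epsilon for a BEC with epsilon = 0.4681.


C = 1 - epsilon = 1 - 0.4681 = 0.5319

0.5319 bits


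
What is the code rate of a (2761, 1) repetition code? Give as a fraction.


Rate = k/n = 1/2761

1/2761


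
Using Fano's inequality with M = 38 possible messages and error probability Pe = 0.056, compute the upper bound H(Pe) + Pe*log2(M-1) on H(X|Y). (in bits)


H(Pe) = -Pe*log2(Pe) - (1-Pe)*log2(1-Pe) = -0.056*log2(0.056) - 0.944*log2(0.944) = 0.232872 + 0.078485 = 0.3114. Pe*log2(M-1) = 0.056*log2(37) = 0.291729. Bound = H(Pe) + Pe*log2(M-1) = 0.232872 + 0.078485 + 0.291729 = 0.6031

0.6031 bits


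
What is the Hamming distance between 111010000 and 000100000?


Count differing positions: ^ ^ ^ ^ ^ . . . . = 5 differences

5


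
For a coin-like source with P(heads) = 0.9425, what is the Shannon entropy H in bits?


H = -p*log2(p) - (1-p)*log2(1-p). -0.9425*log2(0.9425) = 0.080523; -0.0575*log2(0.0575) = 0.236917. H = 0.080523 + 0.236917 = 0.3174

0.3174 bits


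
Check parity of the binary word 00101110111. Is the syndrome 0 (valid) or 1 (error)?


Syndrome = XOR of all bits = 0 XOR 0 XOR 1 XOR 0 XOR 1 XOR 1 XOR 1 XOR 0 XOR 1 XOR 1 XOR 1 = 1

1


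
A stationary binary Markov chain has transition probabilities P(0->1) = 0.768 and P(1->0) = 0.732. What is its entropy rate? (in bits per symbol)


Stationary distribution: pi_0 = p10/(p01+p10) = 0.488, pi_1 = 0.512. Entropy rate H' = pi_0*H(p01) + pi_1*H(p10) = 0.488*0.7815 + 0.512*0.8386 = 0.8107

0.8107 bits/symbol


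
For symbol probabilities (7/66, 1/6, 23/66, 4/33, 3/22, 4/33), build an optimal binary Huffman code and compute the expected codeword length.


Huffman construction (repeatedly merge the two least-probable nodes; each merge adds 1 bit to every symbol beneath it): 7/66 + 4/33 = 5/22; 4/33 + 3/22 = 17/66; 1/6 + 5/22 = 13/33; 17/66 + 23/66 = 20/33; 13/33 + 20/33 = 1. Resulting codeword lengths (in the order the probabilities were given): (3, 2, 2, 3, 3, 3). L_avg = sum(p_i * l_i) = 7/66*3 + 1/6*2 + 23/66*2 + 4/33*3 + 3/22*3 + 4/33*3 = 82/33 = 2.4848

2.4848 bits


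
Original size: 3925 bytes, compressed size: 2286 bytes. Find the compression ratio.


Ratio = original / compressed = 3925 / 2286 = 1.717

1.717


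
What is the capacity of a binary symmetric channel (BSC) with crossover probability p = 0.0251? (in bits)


H(p) = -p*log2(p) - (1-p)*log2(1-p) = -0.0251*log2(0.0251) - 0.9749*log2(0.9749) = 0.133436 + 0.035753 = 0.1692. C = 1 - H(p) = 1 - 0.1692 = 0.8308

0.8308 bits


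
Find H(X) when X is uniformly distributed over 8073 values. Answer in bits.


H = log2(n) = log2(8073) = 12.9789

12.9789 bits


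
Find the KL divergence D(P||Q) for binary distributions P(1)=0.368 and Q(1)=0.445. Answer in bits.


KL = p*log2(p/q) + (1-p)*log2((1-p)/(1-q)) = 0.368*log2(0.368/0.445) + 0.632*log2(0.632/0.555) = 0.0176

0.0176 bits


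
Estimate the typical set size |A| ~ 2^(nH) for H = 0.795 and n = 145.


log2|A_typical| = nH = 145 * 0.795 = 115.275, so |A_typical| ~ 2^115.275 = 5.026e+34

5.026e+34


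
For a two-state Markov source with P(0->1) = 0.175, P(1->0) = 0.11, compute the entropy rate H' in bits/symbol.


Stationary distribution: pi_0 = p10/(p01+p10) = 0.386, pi_1 = 0.614. Entropy rate H' = pi_0*H(p01) + pi_1*H(p10) = 0.386*0.669 + 0.614*0.4999 = 0.5652

0.5652 bits/symbol


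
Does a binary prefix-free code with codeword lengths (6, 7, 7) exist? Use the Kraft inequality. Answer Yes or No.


Kraft sum = sum(2^(-l_i)) = 0.0312, need <= 1. Result: satisfied (a binary prefix-free code with these lengths exists)

Yes


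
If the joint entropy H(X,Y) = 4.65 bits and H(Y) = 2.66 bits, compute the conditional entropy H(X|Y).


H(X|Y) = H(X,Y) - H(Y) = 4.65 - 2.66 = 1.99

1.99 bits


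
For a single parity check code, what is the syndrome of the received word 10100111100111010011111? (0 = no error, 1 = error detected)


Syndrome = XOR of all bits = 1 XOR 0 XOR 1 XOR 0 XOR 0 XOR 1 XOR 1 XOR 1 XOR 1 XOR 0 XOR 0 XOR 1 XOR 1 XOR 1 XOR 0 XOR 1 XOR 0 XOR 0 XOR 1 XOR 1 XOR 1 XOR 1 XOR 1 = 1

1


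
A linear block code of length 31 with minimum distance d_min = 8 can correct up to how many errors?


Correction capability = floor((d-1)/2) = floor((8-1)/2) = 3

3 errors


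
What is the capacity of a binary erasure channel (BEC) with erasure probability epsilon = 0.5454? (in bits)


C = 1 - epsilon = 1 - 0.5454 = 0.4546

0.4546 bits


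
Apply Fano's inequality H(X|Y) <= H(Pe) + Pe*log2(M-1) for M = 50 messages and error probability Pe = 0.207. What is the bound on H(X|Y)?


H(Pe) = -Pe*log2(Pe) - (1-Pe)*log2(1-Pe) = -0.207*log2(0.207) - 0.793*log2(0.793) = 0.470366 + 0.265344 = 0.7357. Pe*log2(M-1) = 0.207*log2(49) = 1.162245. Bound = H(Pe) + Pe*log2(M-1) = 0.470366 + 0.265344 + 1.162245 = 1.898

1.898 bits


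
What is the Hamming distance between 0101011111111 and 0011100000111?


Count differing positions: . ^ ^ . ^ ^ ^ ^ ^ ^ . . . = 8 differences

8


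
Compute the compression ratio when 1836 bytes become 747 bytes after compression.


Ratio = original / compressed = 1836 / 747 = 2.4578

2.4578


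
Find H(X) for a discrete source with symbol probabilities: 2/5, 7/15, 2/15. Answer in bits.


H = -sum(p_i * log2(p_i)). Terms: -(2/5)*log2(2/5) = 0.528771; -(7/15)*log2(7/15) = 0.513117; -(2/15)*log2(2/15) = 0.387585. H = 0.528771 + 0.513117 + 0.387585 = 1.4295

1.4295 bits


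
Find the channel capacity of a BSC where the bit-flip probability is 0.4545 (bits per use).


H(p) = -p*log2(p) - (1-p)*log2(1-p) = -0.4545*log2(0.4545) - 0.5455*log2(0.5455) = 0.517061 + 0.476957 = 0.994. C = 1 - H(p) = 1 - 0.994 = 0.006

0.006 bits


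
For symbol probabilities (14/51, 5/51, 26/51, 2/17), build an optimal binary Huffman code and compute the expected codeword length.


Huffman construction (repeatedly merge the two least-probable nodes; each merge adds 1 bit to every symbol beneath it): 5/51 + 2/17 = 11/51; 11/51 + 14/51 = 25/51; 25/51 + 26/51 = 1. Resulting codeword lengths (in the order the probabilities were given): (2, 3, 1, 3). L_avg = sum(p_i * l_i) = 14/51*2 + 5/51*3 + 26/51*1 + 2/17*3 = 29/17 = 1.7059

1.7059 bits


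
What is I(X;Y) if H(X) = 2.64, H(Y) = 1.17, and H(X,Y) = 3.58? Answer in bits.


I(X;Y) = H(X) + H(Y) - H(X,Y) = 2.64 + 1.17 - 3.58 = 0.23

0.23 bits


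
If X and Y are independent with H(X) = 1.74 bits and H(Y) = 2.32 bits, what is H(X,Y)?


For independent variables, H(X,Y) = H(X) + H(Y) = 1.74 + 2.32 = 4.06

4.06 bits


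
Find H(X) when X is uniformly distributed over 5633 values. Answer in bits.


H = log2(n) = log2(5633) = 12.4597

12.4597 bits


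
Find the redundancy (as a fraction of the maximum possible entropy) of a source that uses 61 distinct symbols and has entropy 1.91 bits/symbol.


H_max = log2(K) = log2(61) = 5.9307 bits/symbol. Redundancy = 1 - H/H_max = 1 - 1.91/5.9307 = 1 - 0.3221 = 0.6779

0.6779


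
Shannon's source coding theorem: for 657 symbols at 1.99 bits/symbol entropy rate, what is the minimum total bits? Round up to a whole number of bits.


Minimum bits >= n * H = 657 * 1.99 = 1307.43, rounded up to a whole number of bits = 1308

1308 bits


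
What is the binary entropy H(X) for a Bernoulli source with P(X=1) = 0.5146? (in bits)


H = -p*log2(p) - (1-p)*log2(1-p). -0.5146*log2(0.5146) = 0.493232; -0.4854*log2(0.4854) = 0.506153. H = 0.493232 + 0.506153 = 0.9994

0.9994 bits


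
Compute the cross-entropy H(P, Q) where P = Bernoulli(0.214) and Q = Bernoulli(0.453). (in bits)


H(P,Q) = -p*log2(q) - (1-p)*log2(1-q). -0.214*log2(0.453) = 0.244477; -0.786*log2(0.547) = 0.684124. H(P,Q) = 0.244477 + 0.684124 = 0.9286

0.9286 bits


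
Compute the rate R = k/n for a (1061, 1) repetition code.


Rate = k/n = 1/1061

1/1061


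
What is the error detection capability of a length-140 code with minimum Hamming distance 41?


Detection capability = d_min - 1 = 41 - 1 = 40

40 errors


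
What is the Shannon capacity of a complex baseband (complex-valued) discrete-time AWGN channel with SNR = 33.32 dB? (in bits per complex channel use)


SNR_linear = 10^(33.32/10) = 2147.8305; C = log2(1 + SNR_linear) = log2(1 + 2147.8305) = 11.0693

11.0693 bits/channel use


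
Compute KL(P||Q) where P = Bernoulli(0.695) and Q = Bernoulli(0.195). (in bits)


KL = p*log2(p/q) + (1-p)*log2((1-p)/(1-q)) = 0.695*log2(0.695/0.195) + 0.305*log2(0.305/0.805) = 0.8473

0.8473 bits


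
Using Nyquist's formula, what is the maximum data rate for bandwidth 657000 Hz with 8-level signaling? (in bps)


Rate = 2 * B * log2(M) = 2 * 657000 * 3.0 = 3942000.0

3942000.0 bps


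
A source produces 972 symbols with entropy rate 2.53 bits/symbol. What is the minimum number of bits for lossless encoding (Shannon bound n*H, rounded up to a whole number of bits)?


Minimum bits >= n * H = 972 * 2.53 = 2459.16, rounded up to a whole number of bits = 2460

2460 bits


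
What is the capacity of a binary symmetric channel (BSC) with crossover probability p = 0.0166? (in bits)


H(p) = -p*log2(p) - (1-p)*log2(1-p) = -0.0166*log2(0.0166) - 0.9834*log2(0.9834) = 0.098150 + 0.023749 = 0.1219. C = 1 - H(p) = 1 - 0.1219 = 0.8781

0.8781 bits


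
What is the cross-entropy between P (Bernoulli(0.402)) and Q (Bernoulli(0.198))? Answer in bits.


H(P,Q) = -p*log2(q) - (1-p)*log2(1-q). -0.402*log2(0.198) = 0.939244; -0.598*log2(0.802) = 0.190359. H(P,Q) = 0.939244 + 0.190359 = 1.1296

1.1296 bits


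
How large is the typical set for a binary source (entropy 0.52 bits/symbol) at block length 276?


log2|A_typical| = nH = 276 * 0.52 = 143.52, so |A_typical| ~ 2^143.52 = 1.599e+43

1.599e+43


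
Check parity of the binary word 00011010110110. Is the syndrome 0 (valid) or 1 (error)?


Syndrome = XOR of all bits = 0 XOR 0 XOR 0 XOR 1 XOR 1 XOR 0 XOR 1 XOR 0 XOR 1 XOR 1 XOR 0 XOR 1 XOR 1 XOR 0 = 1

1


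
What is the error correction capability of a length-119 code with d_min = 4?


Correction capability = floor((d-1)/2) = floor((4-1)/2) = 1

1 errors


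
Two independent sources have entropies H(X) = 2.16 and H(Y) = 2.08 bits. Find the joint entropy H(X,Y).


For independent variables, H(X,Y) = H(X) + H(Y) = 2.16 + 2.08 = 4.24

4.24 bits


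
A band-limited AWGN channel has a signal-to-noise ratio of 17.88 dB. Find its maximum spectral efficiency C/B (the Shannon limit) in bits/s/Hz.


SNR_linear = 10^(17.88/10) = 61.3762; C/B = log2(1 + SNR_linear) = log2(1 + 61.3762) = 5.9629

5.9629 bits/s/Hz


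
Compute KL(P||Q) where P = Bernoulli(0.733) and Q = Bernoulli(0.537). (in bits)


KL = p*log2(p/q) + (1-p)*log2((1-p)/(1-q)) = 0.733*log2(0.733/0.537) + 0.267*log2(0.267/0.463) = 0.117

0.117 bits


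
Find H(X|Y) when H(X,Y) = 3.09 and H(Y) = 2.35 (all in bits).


H(X|Y) = H(X,Y) - H(Y) = 3.09 - 2.35 = 0.74

0.74 bits


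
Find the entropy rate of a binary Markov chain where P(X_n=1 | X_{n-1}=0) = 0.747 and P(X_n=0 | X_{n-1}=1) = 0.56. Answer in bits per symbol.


Stationary distribution: pi_0 = p10/(p01+p10) = 0.4285, pi_1 = 0.5715. Entropy rate H' = pi_0*H(p01) + pi_1*H(p10) = 0.4285*0.816 + 0.5715*0.9896 = 0.9152

0.9152 bits/symbol


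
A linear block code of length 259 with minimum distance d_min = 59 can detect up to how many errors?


Detection capability = d_min - 1 = 59 - 1 = 58

58 errors


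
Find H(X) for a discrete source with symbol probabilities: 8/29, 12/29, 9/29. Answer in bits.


H = -sum(p_i * log2(p_i)). Terms: -(8/29)*log2(8/29) = 0.512546; -(12/29)*log2(12/29) = 0.526766; -(9/29)*log2(9/29) = 0.523879. H = 0.512546 + 0.526766 + 0.523879 = 1.5632

1.5632 bits


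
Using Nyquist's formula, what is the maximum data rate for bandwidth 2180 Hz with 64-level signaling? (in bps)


Rate = 2 * B * log2(M) = 2 * 2180 * 6.0 = 26160.0

26160.0 bps


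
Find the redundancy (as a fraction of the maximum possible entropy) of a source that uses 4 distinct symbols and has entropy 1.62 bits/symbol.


H_max = log2(K) = log2(4) = 2.0 bits/symbol. Redundancy = 1 - H/H_max = 1 - 1.62/2.0 = 1 - 0.81 = 0.19

0.19
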